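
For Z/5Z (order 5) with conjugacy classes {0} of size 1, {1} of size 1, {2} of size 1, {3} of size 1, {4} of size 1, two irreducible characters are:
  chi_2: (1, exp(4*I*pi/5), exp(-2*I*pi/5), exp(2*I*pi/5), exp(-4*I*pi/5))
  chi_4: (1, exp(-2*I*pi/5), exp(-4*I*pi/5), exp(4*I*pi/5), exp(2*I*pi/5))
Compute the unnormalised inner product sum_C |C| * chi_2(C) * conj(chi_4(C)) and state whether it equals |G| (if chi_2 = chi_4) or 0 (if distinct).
Sum = 0; so <chi_2, chi_4> = 0 (distinct irreducibles are orthogonal).

Justification: Compute term by term over conjugacy classes (|C| * chi_2(C) * conj(chi_4(C))):
  1*(1)*conj(1) + 1*(exp(4*I*pi/5))*conj(exp(-2*I*pi/5)) + 1*(exp(-2*I*pi/5))*conj(exp(-4*I*pi/5)) + 1*(exp(2*I*pi/5))*conj(exp(4*I*pi/5)) + 1*(exp(-4*I*pi/5))*conj(exp(2*I*pi/5))
  = (1) + (exp(-4*I*pi/5)) + (exp(2*I*pi/5)) + (exp(-2*I*pi/5)) + (exp(4*I*pi/5))
  = 0.
(Exp terms are combined using exp(i*s)*conj(exp(i*t)) = exp(i*(s-t)), and sums of them are collapsed using the identity that for every m > 1 the m distinct m-th roots of unity sum to 0, e.g. 1 + exp(2*I*pi/3) + exp(-2*I*pi/3) = 0.)
Dividing by |G| = 5 gives 0/5 = 0, matching the row-orthogonality relation <chi_2, chi_4> = [chi_2 = chi_4].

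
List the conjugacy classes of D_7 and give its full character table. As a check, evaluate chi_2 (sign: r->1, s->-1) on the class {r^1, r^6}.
Conjugacy classes: {e} of size 1, {r^1, r^6} of size 2, {r^2, r^5} of size 2, {r^3, r^4} of size 2, {s, sr, ..., sr^6} of size 7.
Character table:
  irrep \ class              {e} (size 1)  {r^1, r^6} (size 2)  {r^2, r^5} (size 2)  {r^3, r^4} (size 2)  {s, sr, ..., sr^6} (size 7)
  chi_1 (triv)               1             1                    1                    1                    1                          
  chi_2 (sign: r->1, s->-1)  1             1                    1                    1                    -1                         
  chi_3 (2d, j=1)            2             2*cos(2*pi/7)        -2*cos(3*pi/7)       -2*cos(pi/7)         0                          
  chi_4 (2d, j=2)            2             -2*cos(3*pi/7)       -2*cos(pi/7)         2*cos(2*pi/7)        0                          
  chi_5 (2d, j=3)            2             -2*cos(pi/7)         2*cos(2*pi/7)        -2*cos(3*pi/7)       0                          

Spot check: chi_2 (sign: r->1, s->-1) on {r^1, r^6} = 1.

D_7 has order 2*7 = 14 with 5 conjugacy classes, hence 5 irreducibles. Sum of squared dims 1 + 1 + 4 + 4 + 4 = 14 = |G|. Linear characters come from the abelianisation; the 2-dimensional irreps have character r^k -> 2*cos(2*pi*j*k/7), reflections -> 0.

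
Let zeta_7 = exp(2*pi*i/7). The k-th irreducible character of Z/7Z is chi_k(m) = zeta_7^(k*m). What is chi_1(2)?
chi_1(2) = zeta_7^2 = exp(4*I*pi/7)

Derivation: chi_1(2) = zeta_7^(1*2) = zeta_7^2. Since zeta_7^7 = 1, this equals zeta_7^2 = exp(2*pi*i*2/7) = exp(4*I*pi/7).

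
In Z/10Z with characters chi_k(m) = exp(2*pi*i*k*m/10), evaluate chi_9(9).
chi_9(9) = zeta_10^81 = exp(I*pi/5)

Explanation: chi_9(9) = zeta_10^(9*9) = zeta_10^81. Since zeta_10^10 = 1, this equals zeta_10^1 = exp(2*pi*i*1/10) = exp(I*pi/5).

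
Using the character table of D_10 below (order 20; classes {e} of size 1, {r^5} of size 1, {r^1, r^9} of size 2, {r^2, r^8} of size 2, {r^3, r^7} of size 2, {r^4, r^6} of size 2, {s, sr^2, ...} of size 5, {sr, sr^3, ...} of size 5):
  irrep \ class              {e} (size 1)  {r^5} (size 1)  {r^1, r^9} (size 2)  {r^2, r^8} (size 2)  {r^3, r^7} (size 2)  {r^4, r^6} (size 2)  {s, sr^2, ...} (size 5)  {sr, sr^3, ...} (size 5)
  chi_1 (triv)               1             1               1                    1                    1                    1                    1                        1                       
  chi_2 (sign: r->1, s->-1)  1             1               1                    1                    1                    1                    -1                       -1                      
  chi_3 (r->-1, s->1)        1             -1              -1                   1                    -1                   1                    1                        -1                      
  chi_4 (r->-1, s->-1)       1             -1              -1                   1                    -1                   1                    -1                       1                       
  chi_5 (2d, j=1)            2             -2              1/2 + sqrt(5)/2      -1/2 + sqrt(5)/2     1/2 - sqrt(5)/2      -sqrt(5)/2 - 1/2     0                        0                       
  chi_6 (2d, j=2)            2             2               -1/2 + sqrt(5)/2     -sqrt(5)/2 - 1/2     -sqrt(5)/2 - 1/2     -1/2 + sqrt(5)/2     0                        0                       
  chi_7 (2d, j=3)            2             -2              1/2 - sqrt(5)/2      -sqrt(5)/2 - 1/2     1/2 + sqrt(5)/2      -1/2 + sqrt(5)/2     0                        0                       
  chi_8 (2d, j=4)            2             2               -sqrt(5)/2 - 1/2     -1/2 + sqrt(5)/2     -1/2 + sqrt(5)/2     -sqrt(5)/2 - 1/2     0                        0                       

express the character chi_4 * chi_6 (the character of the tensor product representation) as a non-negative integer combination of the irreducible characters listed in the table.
chi_4 tensor chi_6 = chi_7 (all other irreducibles have multiplicity 0).

Derivation: The character of a tensor product is the pointwise product (chi_4 * chi_6)(C) = chi_4(C) * chi_6(C):
  {e}: (1)*(2), {r^5}: (-1)*(2), {r^1, r^9}: (-1)*(-1/2 + sqrt(5)/2), {r^2, r^8}: (1)*(-sqrt(5)/2 - 1/2), {r^3, r^7}: (-1)*(-sqrt(5)/2 - 1/2), {r^4, r^6}: (1)*(-1/2 + sqrt(5)/2), {s, sr^2, ...}: (-1)*(0), {sr, sr^3, ...}: (1)*(0)
so (chi_4 * chi_6) takes values
  {e} -> 2, {r^5} -> -2, {r^1, r^9} -> 1/2 - sqrt(5)/2, {r^2, r^8} -> -sqrt(5)/2 - 1/2, {r^3, r^7} -> 1/2 + sqrt(5)/2, {r^4, r^6} -> -1/2 + sqrt(5)/2, {s, sr^2, ...} -> 0, {sr, sr^3, ...} -> 0.
Now take the inner product of this character with each irreducible chi from the table, <chi_4*chi_6, chi> = (1/20) sum_C |C| (chi_4*chi_6)(C) conj(chi(C)):
  <chi_4*chi_6, chi_1> = (1/20)[1*(2)*conj(1) + 1*(-2)*conj(1) + 2*(1/2 - sqrt(5)/2)*conj(1) + 2*(-sqrt(5)/2 - 1/2)*conj(1) + 2*(1/2 + sqrt(5)/2)*conj(1) + 2*(-1/2 + sqrt(5)/2)*conj(1) + 5*(0)*conj(1) + 5*(0)*conj(1)]
      = (1/20)[(2) + (-2) + (1 - sqrt(5)) + (-sqrt(5) - 1) + (1 + sqrt(5)) + (-1 + sqrt(5)) + (0) + (0)] = 0/20 = 0
  <chi_4*chi_6, chi_2> = (1/20)[1*(2)*conj(1) + 1*(-2)*conj(1) + 2*(1/2 - sqrt(5)/2)*conj(1) + 2*(-sqrt(5)/2 - 1/2)*conj(1) + 2*(1/2 + sqrt(5)/2)*conj(1) + 2*(-1/2 + sqrt(5)/2)*conj(1) + 5*(0)*conj(-1) + 5*(0)*conj(-1)]
      = (1/20)[(2) + (-2) + (1 - sqrt(5)) + (-sqrt(5) - 1) + (1 + sqrt(5)) + (-1 + sqrt(5)) + (0) + (0)] = 0/20 = 0
  <chi_4*chi_6, chi_3> = (1/20)[1*(2)*conj(1) + 1*(-2)*conj(-1) + 2*(1/2 - sqrt(5)/2)*conj(-1) + 2*(-sqrt(5)/2 - 1/2)*conj(1) + 2*(1/2 + sqrt(5)/2)*conj(-1) + 2*(-1/2 + sqrt(5)/2)*conj(1) + 5*(0)*conj(1) + 5*(0)*conj(-1)]
      = (1/20)[(2) + (2) + (-1 + sqrt(5)) + (-sqrt(5) - 1) + (-sqrt(5) - 1) + (-1 + sqrt(5)) + (0) + (0)] = 0/20 = 0
  <chi_4*chi_6, chi_4> = (1/20)[1*(2)*conj(1) + 1*(-2)*conj(-1) + 2*(1/2 - sqrt(5)/2)*conj(-1) + 2*(-sqrt(5)/2 - 1/2)*conj(1) + 2*(1/2 + sqrt(5)/2)*conj(-1) + 2*(-1/2 + sqrt(5)/2)*conj(1) + 5*(0)*conj(-1) + 5*(0)*conj(1)]
      = (1/20)[(2) + (2) + (-1 + sqrt(5)) + (-sqrt(5) - 1) + (-sqrt(5) - 1) + (-1 + sqrt(5)) + (0) + (0)] = 0/20 = 0
  <chi_4*chi_6, chi_5> = (1/20)[1*(2)*conj(2) + 1*(-2)*conj(-2) + 2*(1/2 - sqrt(5)/2)*conj(1/2 + sqrt(5)/2) + 2*(-sqrt(5)/2 - 1/2)*conj(-1/2 + sqrt(5)/2) + 2*(1/2 + sqrt(5)/2)*conj(1/2 - sqrt(5)/2) + 2*(-1/2 + sqrt(5)/2)*conj(-sqrt(5)/2 - 1/2) + 5*(0)*conj(0) + 5*(0)*conj(0)]
      = (1/20)[(4) + (4) + (-2) + (-2) + (-2) + (-2) + (0) + (0)] = 0/20 = 0
  <chi_4*chi_6, chi_6> = (1/20)[1*(2)*conj(2) + 1*(-2)*conj(2) + 2*(1/2 - sqrt(5)/2)*conj(-1/2 + sqrt(5)/2) + 2*(-sqrt(5)/2 - 1/2)*conj(-sqrt(5)/2 - 1/2) + 2*(1/2 + sqrt(5)/2)*conj(-sqrt(5)/2 - 1/2) + 2*(-1/2 + sqrt(5)/2)*conj(-1/2 + sqrt(5)/2) + 5*(0)*conj(0) + 5*(0)*conj(0)]
      = (1/20)[(4) + (-4) + (-3 + sqrt(5)) + (sqrt(5) + 3) + (-3 - sqrt(5)) + (3 - sqrt(5)) + (0) + (0)] = 0/20 = 0
  <chi_4*chi_6, chi_7> = (1/20)[1*(2)*conj(2) + 1*(-2)*conj(-2) + 2*(1/2 - sqrt(5)/2)*conj(1/2 - sqrt(5)/2) + 2*(-sqrt(5)/2 - 1/2)*conj(-sqrt(5)/2 - 1/2) + 2*(1/2 + sqrt(5)/2)*conj(1/2 + sqrt(5)/2) + 2*(-1/2 + sqrt(5)/2)*conj(-1/2 + sqrt(5)/2) + 5*(0)*conj(0) + 5*(0)*conj(0)]
      = (1/20)[(4) + (4) + (3 - sqrt(5)) + (sqrt(5) + 3) + (sqrt(5) + 3) + (3 - sqrt(5)) + (0) + (0)] = 20/20 = 1
  <chi_4*chi_6, chi_8> = (1/20)[1*(2)*conj(2) + 1*(-2)*conj(2) + 2*(1/2 - sqrt(5)/2)*conj(-sqrt(5)/2 - 1/2) + 2*(-sqrt(5)/2 - 1/2)*conj(-1/2 + sqrt(5)/2) + 2*(1/2 + sqrt(5)/2)*conj(-1/2 + sqrt(5)/2) + 2*(-1/2 + sqrt(5)/2)*conj(-sqrt(5)/2 - 1/2) + 5*(0)*conj(0) + 5*(0)*conj(0)]
      = (1/20)[(4) + (-4) + (2) + (-2) + (2) + (-2) + (0) + (0)] = 0/20 = 0
Hence the multiplicities are chi_7: 1. Dimension check: dim(chi_4)*dim(chi_6) = 1*2 = 2 and sum (mult * dim) = 1*2 = 2.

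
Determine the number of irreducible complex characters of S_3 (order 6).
3

Derivation: The number of irreducible complex representations of a finite group equals its number of conjugacy classes. Conjugacy classes in S_3 correspond to cycle types, i.e. partitions of 3; there are p(3) = 3 of them, so S_3 (order 6) has exactly 3 irreducible complex representations.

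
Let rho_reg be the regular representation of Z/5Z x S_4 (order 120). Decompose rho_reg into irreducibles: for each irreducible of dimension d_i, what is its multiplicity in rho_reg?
Each irreducible V_i of dimension d_i appears with multiplicity d_i, i.e. rho_reg = (direct sum over all irreducibles V_i) d_i V_i. The irreducible dimensions for Z/5Z x S_4 are 1, 1, 1, 1, 1, 1, 1, 1, 1, 1, 2, 2, 2, 2, 2, 3, 3, 3, 3, 3, 3, 3, 3, 3, 3: 10 irreducibles of dimension 1, each with multiplicity 1; 5 irreducibles of dimension 2, each with multiplicity 2; 10 irreducibles of dimension 3, each with multiplicity 3. Total dimension 10*1*1 + 5*2*2 + 10*3*3 = 120 = |G|.

Proof sketch: General theorem: in the regular representation of a finite group G, each irreducible appears with multiplicity equal to its dimension. Check: dim(rho_reg) = sum d_i^2 = 1 + 1 + 1 + 1 + 1 + 1 + 1 + 1 + 1 + 1 + 4 + 4 + 4 + 4 + 4 + 9 + 9 + 9 + 9 + 9 + 9 + 9 + 9 + 9 + 9 = 120 = |G|.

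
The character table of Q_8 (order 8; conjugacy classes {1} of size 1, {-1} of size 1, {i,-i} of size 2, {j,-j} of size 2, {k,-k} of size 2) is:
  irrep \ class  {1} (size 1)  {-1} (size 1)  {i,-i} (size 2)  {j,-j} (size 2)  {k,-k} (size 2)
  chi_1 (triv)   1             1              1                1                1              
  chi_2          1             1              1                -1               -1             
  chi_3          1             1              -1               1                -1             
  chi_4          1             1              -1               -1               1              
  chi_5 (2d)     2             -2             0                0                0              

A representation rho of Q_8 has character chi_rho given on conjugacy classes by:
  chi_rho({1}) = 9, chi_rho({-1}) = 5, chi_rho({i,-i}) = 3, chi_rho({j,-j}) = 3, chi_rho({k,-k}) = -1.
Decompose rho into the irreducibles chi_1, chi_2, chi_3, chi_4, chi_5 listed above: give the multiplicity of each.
Multiplicities: chi_1: 3, chi_2: 2, chi_3: 2, chi_4: 0, chi_5: 1.

Proof sketch: Use <chi_rho, chi> = (1/|G|) sum_C |C| * chi_rho(C) * conj(chi(C)) with |G| = 8 for each irreducible chi in the table:
  <chi_rho, chi_1> = (1/8)[1*(9)*conj(1) + 1*(5)*conj(1) + 2*(3)*conj(1) + 2*(3)*conj(1) + 2*(-1)*conj(1)]
      = (1/8)[(9) + (5) + (6) + (6) + (-2)] = 24/8 = 3
  <chi_rho, chi_2> = (1/8)[1*(9)*conj(1) + 1*(5)*conj(1) + 2*(3)*conj(1) + 2*(3)*conj(-1) + 2*(-1)*conj(-1)]
      = (1/8)[(9) + (5) + (6) + (-6) + (2)] = 16/8 = 2
  <chi_rho, chi_3> = (1/8)[1*(9)*conj(1) + 1*(5)*conj(1) + 2*(3)*conj(-1) + 2*(3)*conj(1) + 2*(-1)*conj(-1)]
      = (1/8)[(9) + (5) + (-6) + (6) + (2)] = 16/8 = 2
  <chi_rho, chi_4> = (1/8)[1*(9)*conj(1) + 1*(5)*conj(1) + 2*(3)*conj(-1) + 2*(3)*conj(-1) + 2*(-1)*conj(1)]
      = (1/8)[(9) + (5) + (-6) + (-6) + (-2)] = 0/8 = 0
  <chi_rho, chi_5> = (1/8)[1*(9)*conj(2) + 1*(5)*conj(-2) + 2*(3)*conj(0) + 2*(3)*conj(0) + 2*(-1)*conj(0)]
      = (1/8)[(18) + (-10) + (0) + (0) + (0)] = 8/8 = 1
Dimension check: dim(rho) = sum (mult * dim) = 3*1 + 2*1 + 2*1 + 0*1 + 1*2 = 9 = chi_rho(e) = 9.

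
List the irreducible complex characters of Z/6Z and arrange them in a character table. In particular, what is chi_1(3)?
Character table of Z/6Z (irreps indexed chi_0,...,chi_5 with chi_k(m) = zeta_6^(k*m), zeta_6 = exp(2*pi*i/6)):
  irrep \ class  {0} (size 1)  {1} (size 1)    {2} (size 1)    {3} (size 1)  {4} (size 1)    {5} (size 1)  
  chi_0          1             1               1               1             1               1             
  chi_1          1             exp(I*pi/3)     exp(2*I*pi/3)   -1            exp(-2*I*pi/3)  exp(-I*pi/3)  
  chi_2          1             exp(2*I*pi/3)   exp(-2*I*pi/3)  1             exp(2*I*pi/3)   exp(-2*I*pi/3)
  chi_3          1             -1              1               -1            1               -1            
  chi_4          1             exp(-2*I*pi/3)  exp(2*I*pi/3)   1             exp(-2*I*pi/3)  exp(2*I*pi/3) 
  chi_5          1             exp(-I*pi/3)    exp(-2*I*pi/3)  -1            exp(2*I*pi/3)   exp(I*pi/3)   

Spot check: chi_1(3) = zeta_6^(1*3) = zeta_6^3 = -1.

Derivation: Z/6Z is abelian, so all 6 irreducible complex representations are 1-dimensional. They are given by chi_k(m) = zeta_6^(k*m) for k = 0,...,5. Row orthogonality: sum_m chi_k(m) conj(chi_l(m)) = 6 * [k = l].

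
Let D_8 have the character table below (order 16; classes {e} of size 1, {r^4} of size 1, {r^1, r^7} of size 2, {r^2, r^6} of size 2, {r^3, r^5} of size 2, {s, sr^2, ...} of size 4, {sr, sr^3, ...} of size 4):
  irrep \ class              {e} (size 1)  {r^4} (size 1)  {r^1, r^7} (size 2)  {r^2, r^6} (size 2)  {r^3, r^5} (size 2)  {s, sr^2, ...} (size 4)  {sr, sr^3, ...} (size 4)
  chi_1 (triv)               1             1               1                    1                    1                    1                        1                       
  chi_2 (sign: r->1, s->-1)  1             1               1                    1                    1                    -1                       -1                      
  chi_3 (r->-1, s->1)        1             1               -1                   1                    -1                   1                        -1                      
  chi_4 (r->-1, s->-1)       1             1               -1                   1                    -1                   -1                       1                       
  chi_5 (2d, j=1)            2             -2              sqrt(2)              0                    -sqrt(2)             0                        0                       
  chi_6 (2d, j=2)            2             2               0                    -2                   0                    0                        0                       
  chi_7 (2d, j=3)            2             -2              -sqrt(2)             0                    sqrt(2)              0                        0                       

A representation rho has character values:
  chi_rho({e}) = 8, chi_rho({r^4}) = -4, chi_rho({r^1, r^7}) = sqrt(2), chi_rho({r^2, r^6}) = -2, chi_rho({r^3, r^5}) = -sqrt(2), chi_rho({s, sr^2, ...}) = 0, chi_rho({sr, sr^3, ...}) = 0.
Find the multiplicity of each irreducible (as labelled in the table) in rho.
Multiplicities: chi_1: 0, chi_2: 0, chi_3: 0, chi_4: 0, chi_5: 2, chi_6: 1, chi_7: 1.

Solution. Use <chi_rho, chi> = (1/|G|) sum_C |C| * chi_rho(C) * conj(chi(C)) with |G| = 16 for each irreducible chi in the table:
  <chi_rho, chi_1> = (1/16)[1*(8)*conj(1) + 1*(-4)*conj(1) + 2*(sqrt(2))*conj(1) + 2*(-2)*conj(1) + 2*(-sqrt(2))*conj(1) + 4*(0)*conj(1) + 4*(0)*conj(1)]
      = (1/16)[(8) + (-4) + (2*sqrt(2)) + (-4) + (-2*sqrt(2)) + (0) + (0)] = 0/16 = 0
  <chi_rho, chi_2> = (1/16)[1*(8)*conj(1) + 1*(-4)*conj(1) + 2*(sqrt(2))*conj(1) + 2*(-2)*conj(1) + 2*(-sqrt(2))*conj(1) + 4*(0)*conj(-1) + 4*(0)*conj(-1)]
      = (1/16)[(8) + (-4) + (2*sqrt(2)) + (-4) + (-2*sqrt(2)) + (0) + (0)] = 0/16 = 0
  <chi_rho, chi_3> = (1/16)[1*(8)*conj(1) + 1*(-4)*conj(1) + 2*(sqrt(2))*conj(-1) + 2*(-2)*conj(1) + 2*(-sqrt(2))*conj(-1) + 4*(0)*conj(1) + 4*(0)*conj(-1)]
      = (1/16)[(8) + (-4) + (-2*sqrt(2)) + (-4) + (2*sqrt(2)) + (0) + (0)] = 0/16 = 0
  <chi_rho, chi_4> = (1/16)[1*(8)*conj(1) + 1*(-4)*conj(1) + 2*(sqrt(2))*conj(-1) + 2*(-2)*conj(1) + 2*(-sqrt(2))*conj(-1) + 4*(0)*conj(-1) + 4*(0)*conj(1)]
      = (1/16)[(8) + (-4) + (-2*sqrt(2)) + (-4) + (2*sqrt(2)) + (0) + (0)] = 0/16 = 0
  <chi_rho, chi_5> = (1/16)[1*(8)*conj(2) + 1*(-4)*conj(-2) + 2*(sqrt(2))*conj(sqrt(2)) + 2*(-2)*conj(0) + 2*(-sqrt(2))*conj(-sqrt(2)) + 4*(0)*conj(0) + 4*(0)*conj(0)]
      = (1/16)[(16) + (8) + (4) + (0) + (4) + (0) + (0)] = 32/16 = 2
  <chi_rho, chi_6> = (1/16)[1*(8)*conj(2) + 1*(-4)*conj(2) + 2*(sqrt(2))*conj(0) + 2*(-2)*conj(-2) + 2*(-sqrt(2))*conj(0) + 4*(0)*conj(0) + 4*(0)*conj(0)]
      = (1/16)[(16) + (-8) + (0) + (8) + (0) + (0) + (0)] = 16/16 = 1
  <chi_rho, chi_7> = (1/16)[1*(8)*conj(2) + 1*(-4)*conj(-2) + 2*(sqrt(2))*conj(-sqrt(2)) + 2*(-2)*conj(0) + 2*(-sqrt(2))*conj(sqrt(2)) + 4*(0)*conj(0) + 4*(0)*conj(0)]
      = (1/16)[(16) + (8) + (-4) + (0) + (-4) + (0) + (0)] = 16/16 = 1
Dimension check: dim(rho) = sum (mult * dim) = 0*1 + 0*1 + 0*1 + 0*1 + 2*2 + 1*2 + 1*2 = 8 = chi_rho(e) = 8.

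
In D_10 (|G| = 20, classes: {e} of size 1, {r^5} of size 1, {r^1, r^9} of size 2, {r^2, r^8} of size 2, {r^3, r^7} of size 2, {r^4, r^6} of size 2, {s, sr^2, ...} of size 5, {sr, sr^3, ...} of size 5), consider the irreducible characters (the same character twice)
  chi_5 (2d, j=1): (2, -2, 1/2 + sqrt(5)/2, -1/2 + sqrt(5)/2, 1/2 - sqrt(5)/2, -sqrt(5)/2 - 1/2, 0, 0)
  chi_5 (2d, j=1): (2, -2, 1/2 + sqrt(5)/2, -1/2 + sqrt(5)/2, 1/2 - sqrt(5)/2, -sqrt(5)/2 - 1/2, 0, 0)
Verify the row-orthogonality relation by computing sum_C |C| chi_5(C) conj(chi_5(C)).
Sum = 20 = |G| = 20; so <chi_5, chi_5> = 1 (norm-1 confirms irreducibility).

Proof sketch: Compute term by term over conjugacy classes (|C| * chi_5(C) * conj(chi_5(C))):
  1*(2)*conj(2) + 1*(-2)*conj(-2) + 2*(1/2 + sqrt(5)/2)*conj(1/2 + sqrt(5)/2) + 2*(-1/2 + sqrt(5)/2)*conj(-1/2 + sqrt(5)/2) + 2*(1/2 - sqrt(5)/2)*conj(1/2 - sqrt(5)/2) + 2*(-sqrt(5)/2 - 1/2)*conj(-sqrt(5)/2 - 1/2) + 5*(0)*conj(0) + 5*(0)*conj(0)
  = (4) + (4) + (sqrt(5) + 3) + (3 - sqrt(5)) + (3 - sqrt(5)) + (sqrt(5) + 3) + (0) + (0)
  = 20.
Dividing by |G| = 20 gives 20/20 = 1, matching the row-orthogonality relation <chi_5, chi_5> = [chi_5 = chi_5].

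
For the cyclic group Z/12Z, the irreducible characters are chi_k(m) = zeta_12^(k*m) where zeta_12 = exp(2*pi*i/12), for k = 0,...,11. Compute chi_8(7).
chi_8(7) = zeta_12^56 = exp(-2*I*pi/3)

Justification: chi_8(7) = zeta_12^(8*7) = zeta_12^56. Since zeta_12^12 = 1, this equals zeta_12^8 = exp(2*pi*i*8/12) = exp(-2*I*pi/3).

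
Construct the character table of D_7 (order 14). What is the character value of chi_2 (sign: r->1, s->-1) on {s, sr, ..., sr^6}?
Conjugacy classes: {e} of size 1, {r^1, r^6} of size 2, {r^2, r^5} of size 2, {r^3, r^4} of size 2, {s, sr, ..., sr^6} of size 7.
Character table:
  irrep \ class              {e} (size 1)  {r^1, r^6} (size 2)  {r^2, r^5} (size 2)  {r^3, r^4} (size 2)  {s, sr, ..., sr^6} (size 7)
  chi_1 (triv)               1             1                    1                    1                    1                          
  chi_2 (sign: r->1, s->-1)  1             1                    1                    1                    -1                         
  chi_3 (2d, j=1)            2             2*cos(2*pi/7)        -2*cos(3*pi/7)       -2*cos(pi/7)         0                          
  chi_4 (2d, j=2)            2             -2*cos(3*pi/7)       -2*cos(pi/7)         2*cos(2*pi/7)        0                          
  chi_5 (2d, j=3)            2             -2*cos(pi/7)         2*cos(2*pi/7)        -2*cos(3*pi/7)       0                          

Spot check: chi_2 (sign: r->1, s->-1) on {s, sr, ..., sr^6} = -1.

Derivation: D_7 has order 2*7 = 14 with 5 conjugacy classes, hence 5 irreducibles. Sum of squared dims 1 + 1 + 4 + 4 + 4 = 14 = |G|. Linear characters come from the abelianisation; the 2-dimensional irreps have character r^k -> 2*cos(2*pi*j*k/7), reflections -> 0.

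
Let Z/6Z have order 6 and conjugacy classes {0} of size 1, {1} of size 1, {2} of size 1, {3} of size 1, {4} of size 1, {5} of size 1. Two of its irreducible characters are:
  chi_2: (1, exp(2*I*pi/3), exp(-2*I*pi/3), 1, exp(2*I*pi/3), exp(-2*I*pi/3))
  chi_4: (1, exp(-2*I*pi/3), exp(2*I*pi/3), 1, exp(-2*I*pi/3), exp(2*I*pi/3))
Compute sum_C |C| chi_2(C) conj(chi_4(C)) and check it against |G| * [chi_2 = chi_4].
Sum = 0; so <chi_2, chi_4> = 0 (distinct irreducibles are orthogonal).

Justification: Compute term by term over conjugacy classes (|C| * chi_2(C) * conj(chi_4(C))):
  1*(1)*conj(1) + 1*(exp(2*I*pi/3))*conj(exp(-2*I*pi/3)) + 1*(exp(-2*I*pi/3))*conj(exp(2*I*pi/3)) + 1*(1)*conj(1) + 1*(exp(2*I*pi/3))*conj(exp(-2*I*pi/3)) + 1*(exp(-2*I*pi/3))*conj(exp(2*I*pi/3))
  = (1) + (exp(-2*I*pi/3)) + (exp(2*I*pi/3)) + (1) + (exp(-2*I*pi/3)) + (exp(2*I*pi/3))
  = 0.
(Exp terms are combined using exp(i*s)*conj(exp(i*t)) = exp(i*(s-t)), and sums of them are collapsed using the identity that for every m > 1 the m distinct m-th roots of unity sum to 0, e.g. 1 + exp(2*I*pi/3) + exp(-2*I*pi/3) = 0.)
Dividing by |G| = 6 gives 0/6 = 0, matching the row-orthogonality relation <chi_2, chi_4> = [chi_2 = chi_4].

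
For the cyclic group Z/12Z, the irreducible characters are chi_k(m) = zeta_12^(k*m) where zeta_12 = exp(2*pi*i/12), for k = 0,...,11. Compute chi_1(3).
chi_1(3) = zeta_12^3 = I

Proof sketch: chi_1(3) = zeta_12^(1*3) = zeta_12^3. Since zeta_12^12 = 1, this equals zeta_12^3 = exp(2*pi*i*3/12) = I.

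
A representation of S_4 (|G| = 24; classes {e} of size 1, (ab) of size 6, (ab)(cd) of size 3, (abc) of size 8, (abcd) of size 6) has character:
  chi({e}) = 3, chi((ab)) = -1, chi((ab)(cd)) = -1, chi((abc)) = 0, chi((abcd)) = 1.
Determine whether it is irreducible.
Irreducible: <chi, chi> = 1.

Solution. <chi, chi> = (1/|G|) sum_C |C| * |chi(C)|^2 = (1/24)[1*|3|^2 + 6*|-1|^2 + 3*|-1|^2 + 8*|0|^2 + 6*|1|^2]
  = (1/24)[(9) + (6) + (3) + (0) + (6)] = 24/24 = 1.
A character is irreducible iff <chi, chi> = 1, so this representation is irreducible.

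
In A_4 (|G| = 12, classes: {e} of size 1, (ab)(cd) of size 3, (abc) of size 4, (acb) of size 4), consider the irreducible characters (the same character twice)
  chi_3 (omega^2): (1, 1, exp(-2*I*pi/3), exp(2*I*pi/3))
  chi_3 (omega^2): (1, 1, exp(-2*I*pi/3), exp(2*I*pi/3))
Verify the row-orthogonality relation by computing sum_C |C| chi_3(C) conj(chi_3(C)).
Sum = 12 = |G| = 12; so <chi_3, chi_3> = 1 (norm-1 confirms irreducibility).

Derivation: Compute term by term over conjugacy classes (|C| * chi_3(C) * conj(chi_3(C))):
  1*(1)*conj(1) + 3*(1)*conj(1) + 4*(exp(-2*I*pi/3))*conj(exp(-2*I*pi/3)) + 4*(exp(2*I*pi/3))*conj(exp(2*I*pi/3))
  = (1) + (3) + (4) + (4)
  = 12.
(Exp terms are combined using exp(i*s)*conj(exp(i*t)) = exp(i*(s-t)), and sums of them are collapsed using the identity that for every m > 1 the m distinct m-th roots of unity sum to 0, e.g. 1 + exp(2*I*pi/3) + exp(-2*I*pi/3) = 0.)
Dividing by |G| = 12 gives 12/12 = 1, matching the row-orthogonality relation <chi_3, chi_3> = [chi_3 = chi_3].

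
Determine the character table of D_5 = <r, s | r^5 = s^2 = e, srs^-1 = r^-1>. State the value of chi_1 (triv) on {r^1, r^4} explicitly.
Conjugacy classes: {e} of size 1, {r^1, r^4} of size 2, {r^2, r^3} of size 2, {s, sr, ..., sr^4} of size 5.
Character table:
  irrep \ class              {e} (size 1)  {r^1, r^4} (size 2)  {r^2, r^3} (size 2)  {s, sr, ..., sr^4} (size 5)
  chi_1 (triv)               1             1                    1                    1                          
  chi_2 (sign: r->1, s->-1)  1             1                    1                    -1                         
  chi_3 (2d, j=1)            2             -1/2 + sqrt(5)/2     -sqrt(5)/2 - 1/2     0                          
  chi_4 (2d, j=2)            2             -sqrt(5)/2 - 1/2     -1/2 + sqrt(5)/2     0                          

Spot check: chi_1 (triv) on {r^1, r^4} = 1.

D_5 has order 2*5 = 10 with 4 conjugacy classes, hence 4 irreducibles. Sum of squared dims 1 + 1 + 4 + 4 = 10 = |G|. Linear characters come from the abelianisation; the 2-dimensional irreps have character r^k -> 2*cos(2*pi*j*k/5), reflections -> 0.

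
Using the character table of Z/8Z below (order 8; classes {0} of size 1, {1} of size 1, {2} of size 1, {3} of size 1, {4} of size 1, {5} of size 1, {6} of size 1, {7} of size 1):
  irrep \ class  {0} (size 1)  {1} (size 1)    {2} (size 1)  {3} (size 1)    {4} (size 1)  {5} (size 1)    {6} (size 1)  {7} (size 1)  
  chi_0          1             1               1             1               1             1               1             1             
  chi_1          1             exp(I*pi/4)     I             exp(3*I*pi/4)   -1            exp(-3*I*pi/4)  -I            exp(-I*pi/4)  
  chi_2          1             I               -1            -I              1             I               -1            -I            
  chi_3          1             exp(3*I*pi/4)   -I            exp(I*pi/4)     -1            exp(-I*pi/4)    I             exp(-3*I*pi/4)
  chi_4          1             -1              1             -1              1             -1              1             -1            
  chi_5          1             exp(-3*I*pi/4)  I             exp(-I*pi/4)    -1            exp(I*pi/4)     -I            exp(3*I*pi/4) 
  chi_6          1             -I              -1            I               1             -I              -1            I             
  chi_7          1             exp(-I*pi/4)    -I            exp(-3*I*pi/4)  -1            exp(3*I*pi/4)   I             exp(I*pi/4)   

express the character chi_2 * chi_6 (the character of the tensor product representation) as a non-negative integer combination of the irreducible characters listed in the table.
chi_2 tensor chi_6 = chi_0 (all other irreducibles have multiplicity 0).

Justification: The character of a tensor product is the pointwise product (chi_2 * chi_6)(C) = chi_2(C) * chi_6(C):
  {0}: (1)*(1), {1}: (I)*(-I), {2}: (-1)*(-1), {3}: (-I)*(I), {4}: (1)*(1), {5}: (I)*(-I), {6}: (-1)*(-1), {7}: (-I)*(I)
so (chi_2 * chi_6) takes values
  {0} -> 1, {1} -> 1, {2} -> 1, {3} -> 1, {4} -> 1, {5} -> 1, {6} -> 1, {7} -> 1.
Now take the inner product of this character with each irreducible chi from the table, <chi_2*chi_6, chi> = (1/8) sum_C |C| (chi_2*chi_6)(C) conj(chi(C)):
  <chi_2*chi_6, chi_0> = (1/8)[1*(1)*conj(1) + 1*(1)*conj(1) + 1*(1)*conj(1) + 1*(1)*conj(1) + 1*(1)*conj(1) + 1*(1)*conj(1) + 1*(1)*conj(1) + 1*(1)*conj(1)]
      = (1/8)[(1) + (1) + (1) + (1) + (1) + (1) + (1) + (1)] = 8/8 = 1
  <chi_2*chi_6, chi_1> = (1/8)[1*(1)*conj(1) + 1*(1)*conj(exp(I*pi/4)) + 1*(1)*conj(I) + 1*(1)*conj(exp(3*I*pi/4)) + 1*(1)*conj(-1) + 1*(1)*conj(exp(-3*I*pi/4)) + 1*(1)*conj(-I) + 1*(1)*conj(exp(-I*pi/4))]
      = (1/8)[(1) + (exp(-I*pi/4)) + (-I) + (exp(-3*I*pi/4)) + (-1) + (exp(3*I*pi/4)) + (I) + (exp(I*pi/4))] = 0/8 = 0
  <chi_2*chi_6, chi_2> = (1/8)[1*(1)*conj(1) + 1*(1)*conj(I) + 1*(1)*conj(-1) + 1*(1)*conj(-I) + 1*(1)*conj(1) + 1*(1)*conj(I) + 1*(1)*conj(-1) + 1*(1)*conj(-I)]
      = (1/8)[(1) + (-I) + (-1) + (I) + (1) + (-I) + (-1) + (I)] = 0/8 = 0
  <chi_2*chi_6, chi_3> = (1/8)[1*(1)*conj(1) + 1*(1)*conj(exp(3*I*pi/4)) + 1*(1)*conj(-I) + 1*(1)*conj(exp(I*pi/4)) + 1*(1)*conj(-1) + 1*(1)*conj(exp(-I*pi/4)) + 1*(1)*conj(I) + 1*(1)*conj(exp(-3*I*pi/4))]
      = (1/8)[(1) + (exp(-3*I*pi/4)) + (I) + (exp(-I*pi/4)) + (-1) + (exp(I*pi/4)) + (-I) + (exp(3*I*pi/4))] = 0/8 = 0
  <chi_2*chi_6, chi_4> = (1/8)[1*(1)*conj(1) + 1*(1)*conj(-1) + 1*(1)*conj(1) + 1*(1)*conj(-1) + 1*(1)*conj(1) + 1*(1)*conj(-1) + 1*(1)*conj(1) + 1*(1)*conj(-1)]
      = (1/8)[(1) + (-1) + (1) + (-1) + (1) + (-1) + (1) + (-1)] = 0/8 = 0
  <chi_2*chi_6, chi_5> = (1/8)[1*(1)*conj(1) + 1*(1)*conj(exp(-3*I*pi/4)) + 1*(1)*conj(I) + 1*(1)*conj(exp(-I*pi/4)) + 1*(1)*conj(-1) + 1*(1)*conj(exp(I*pi/4)) + 1*(1)*conj(-I) + 1*(1)*conj(exp(3*I*pi/4))]
      = (1/8)[(1) + (exp(3*I*pi/4)) + (-I) + (exp(I*pi/4)) + (-1) + (exp(-I*pi/4)) + (I) + (exp(-3*I*pi/4))] = 0/8 = 0
  <chi_2*chi_6, chi_6> = (1/8)[1*(1)*conj(1) + 1*(1)*conj(-I) + 1*(1)*conj(-1) + 1*(1)*conj(I) + 1*(1)*conj(1) + 1*(1)*conj(-I) + 1*(1)*conj(-1) + 1*(1)*conj(I)]
      = (1/8)[(1) + (I) + (-1) + (-I) + (1) + (I) + (-1) + (-I)] = 0/8 = 0
  <chi_2*chi_6, chi_7> = (1/8)[1*(1)*conj(1) + 1*(1)*conj(exp(-I*pi/4)) + 1*(1)*conj(-I) + 1*(1)*conj(exp(-3*I*pi/4)) + 1*(1)*conj(-1) + 1*(1)*conj(exp(3*I*pi/4)) + 1*(1)*conj(I) + 1*(1)*conj(exp(I*pi/4))]
      = (1/8)[(1) + (exp(I*pi/4)) + (I) + (exp(3*I*pi/4)) + (-1) + (exp(-3*I*pi/4)) + (-I) + (exp(-I*pi/4))] = 0/8 = 0
(Exp terms are combined using exp(i*s)*conj(exp(i*t)) = exp(i*(s-t)), and sums of them are collapsed using the identity that for every m > 1 the m distinct m-th roots of unity sum to 0, e.g. 1 + exp(2*I*pi/3) + exp(-2*I*pi/3) = 0.)
Hence the multiplicities are chi_0: 1. Dimension check: dim(chi_2)*dim(chi_6) = 1*1 = 1 and sum (mult * dim) = 1*1 = 1.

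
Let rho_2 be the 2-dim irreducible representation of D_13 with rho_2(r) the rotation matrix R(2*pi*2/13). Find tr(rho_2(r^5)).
chi_{rho_2}(r^5) = 2*cos(2*pi*2*5/13) = 2*cos(6*pi/13)

rho_2(r^5) is rotation by angle 2*pi*2*5/13, whose trace is 2*cos(2*pi*2*5/13) = 2*cos(6*pi/13).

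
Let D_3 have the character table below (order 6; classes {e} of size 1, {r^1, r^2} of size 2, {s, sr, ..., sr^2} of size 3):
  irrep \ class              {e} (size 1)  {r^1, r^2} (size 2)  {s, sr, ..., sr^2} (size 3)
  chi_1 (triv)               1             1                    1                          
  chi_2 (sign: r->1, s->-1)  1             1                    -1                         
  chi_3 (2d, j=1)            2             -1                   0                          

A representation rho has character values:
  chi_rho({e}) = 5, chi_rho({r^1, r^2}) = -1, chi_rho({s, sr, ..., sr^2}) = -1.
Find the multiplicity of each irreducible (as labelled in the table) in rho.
Multiplicities: chi_1: 0, chi_2: 1, chi_3: 2.

Use <chi_rho, chi> = (1/|G|) sum_C |C| * chi_rho(C) * conj(chi(C)) with |G| = 6 for each irreducible chi in the table:
  <chi_rho, chi_1> = (1/6)[1*(5)*conj(1) + 2*(-1)*conj(1) + 3*(-1)*conj(1)]
      = (1/6)[(5) + (-2) + (-3)] = 0/6 = 0
  <chi_rho, chi_2> = (1/6)[1*(5)*conj(1) + 2*(-1)*conj(1) + 3*(-1)*conj(-1)]
      = (1/6)[(5) + (-2) + (3)] = 6/6 = 1
  <chi_rho, chi_3> = (1/6)[1*(5)*conj(2) + 2*(-1)*conj(-1) + 3*(-1)*conj(0)]
      = (1/6)[(10) + (2) + (0)] = 12/6 = 2
Dimension check: dim(rho) = sum (mult * dim) = 0*1 + 1*1 + 2*2 = 5 = chi_rho(e) = 5.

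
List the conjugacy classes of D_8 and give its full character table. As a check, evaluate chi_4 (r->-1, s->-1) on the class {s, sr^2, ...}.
Conjugacy classes: {e} of size 1, {r^4} of size 1, {r^1, r^7} of size 2, {r^2, r^6} of size 2, {r^3, r^5} of size 2, {s, sr^2, ...} of size 4, {sr, sr^3, ...} of size 4.
Character table:
  irrep \ class              {e} (size 1)  {r^4} (size 1)  {r^1, r^7} (size 2)  {r^2, r^6} (size 2)  {r^3, r^5} (size 2)  {s, sr^2, ...} (size 4)  {sr, sr^3, ...} (size 4)
  chi_1 (triv)               1             1               1                    1                    1                    1                        1                       
  chi_2 (sign: r->1, s->-1)  1             1               1                    1                    1                    -1                       -1                      
  chi_3 (r->-1, s->1)        1             1               -1                   1                    -1                   1                        -1                      
  chi_4 (r->-1, s->-1)       1             1               -1                   1                    -1                   -1                       1                       
  chi_5 (2d, j=1)            2             -2              sqrt(2)              0                    -sqrt(2)             0                        0                       
  chi_6 (2d, j=2)            2             2               0                    -2                   0                    0                        0                       
  chi_7 (2d, j=3)            2             -2              -sqrt(2)             0                    sqrt(2)              0                        0                       

Spot check: chi_4 (r->-1, s->-1) on {s, sr^2, ...} = -1.

Explanation: D_8 has order 2*8 = 16 with 7 conjugacy classes, hence 7 irreducibles. Sum of squared dims 1 + 1 + 1 + 1 + 4 + 4 + 4 = 16 = |G|. Linear characters come from the abelianisation; the 2-dimensional irreps have character r^k -> 2*cos(2*pi*j*k/8), reflections -> 0.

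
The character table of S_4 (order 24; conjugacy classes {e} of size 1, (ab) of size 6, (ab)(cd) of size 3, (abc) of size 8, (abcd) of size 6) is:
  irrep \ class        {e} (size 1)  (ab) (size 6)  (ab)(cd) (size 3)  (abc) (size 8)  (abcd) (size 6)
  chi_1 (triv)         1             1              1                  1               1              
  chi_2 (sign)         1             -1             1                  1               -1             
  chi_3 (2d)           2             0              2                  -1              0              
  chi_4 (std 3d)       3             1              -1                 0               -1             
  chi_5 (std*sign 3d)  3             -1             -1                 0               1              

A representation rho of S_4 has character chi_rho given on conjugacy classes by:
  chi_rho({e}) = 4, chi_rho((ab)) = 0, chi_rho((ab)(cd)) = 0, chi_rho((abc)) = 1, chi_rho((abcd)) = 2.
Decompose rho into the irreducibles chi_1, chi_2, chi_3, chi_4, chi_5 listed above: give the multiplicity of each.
Multiplicities: chi_1: 1, chi_2: 0, chi_3: 0, chi_4: 0, chi_5: 1.

Derivation: Use <chi_rho, chi> = (1/|G|) sum_C |C| * chi_rho(C) * conj(chi(C)) with |G| = 24 for each irreducible chi in the table:
  <chi_rho, chi_1> = (1/24)[1*(4)*conj(1) + 6*(0)*conj(1) + 3*(0)*conj(1) + 8*(1)*conj(1) + 6*(2)*conj(1)]
      = (1/24)[(4) + (0) + (0) + (8) + (12)] = 24/24 = 1
  <chi_rho, chi_2> = (1/24)[1*(4)*conj(1) + 6*(0)*conj(-1) + 3*(0)*conj(1) + 8*(1)*conj(1) + 6*(2)*conj(-1)]
      = (1/24)[(4) + (0) + (0) + (8) + (-12)] = 0/24 = 0
  <chi_rho, chi_3> = (1/24)[1*(4)*conj(2) + 6*(0)*conj(0) + 3*(0)*conj(2) + 8*(1)*conj(-1) + 6*(2)*conj(0)]
      = (1/24)[(8) + (0) + (0) + (-8) + (0)] = 0/24 = 0
  <chi_rho, chi_4> = (1/24)[1*(4)*conj(3) + 6*(0)*conj(1) + 3*(0)*conj(-1) + 8*(1)*conj(0) + 6*(2)*conj(-1)]
      = (1/24)[(12) + (0) + (0) + (0) + (-12)] = 0/24 = 0
  <chi_rho, chi_5> = (1/24)[1*(4)*conj(3) + 6*(0)*conj(-1) + 3*(0)*conj(-1) + 8*(1)*conj(0) + 6*(2)*conj(1)]
      = (1/24)[(12) + (0) + (0) + (0) + (12)] = 24/24 = 1
Dimension check: dim(rho) = sum (mult * dim) = 1*1 + 0*1 + 0*2 + 0*3 + 1*3 = 4 = chi_rho(e) = 4.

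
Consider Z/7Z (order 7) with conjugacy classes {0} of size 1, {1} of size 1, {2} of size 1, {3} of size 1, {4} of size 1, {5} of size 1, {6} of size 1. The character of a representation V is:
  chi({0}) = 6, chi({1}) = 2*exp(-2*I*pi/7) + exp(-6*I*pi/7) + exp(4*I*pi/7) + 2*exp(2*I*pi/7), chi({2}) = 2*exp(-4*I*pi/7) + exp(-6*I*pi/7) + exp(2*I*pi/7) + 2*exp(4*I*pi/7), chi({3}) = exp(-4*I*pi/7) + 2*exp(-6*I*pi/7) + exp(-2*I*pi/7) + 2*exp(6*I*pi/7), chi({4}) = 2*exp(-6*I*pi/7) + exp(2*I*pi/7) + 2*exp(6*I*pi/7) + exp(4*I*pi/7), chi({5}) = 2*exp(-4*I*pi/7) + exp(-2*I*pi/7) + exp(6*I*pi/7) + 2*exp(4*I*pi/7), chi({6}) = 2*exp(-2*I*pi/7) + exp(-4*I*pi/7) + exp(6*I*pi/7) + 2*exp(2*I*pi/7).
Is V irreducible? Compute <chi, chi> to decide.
Not irreducible (reducible): <chi, chi> = 10 > 1.

<chi, chi> = (1/|G|) sum_C |C| * |chi(C)|^2 = (1/7)[1*|6|^2 + 1*|2*exp(-2*I*pi/7) + exp(-6*I*pi/7) + exp(4*I*pi/7) + 2*exp(2*I*pi/7)|^2 + 1*|2*exp(-4*I*pi/7) + exp(-6*I*pi/7) + exp(2*I*pi/7) + 2*exp(4*I*pi/7)|^2 + 1*|exp(-4*I*pi/7) + 2*exp(-6*I*pi/7) + exp(-2*I*pi/7) + 2*exp(6*I*pi/7)|^2 + 1*|2*exp(-6*I*pi/7) + exp(2*I*pi/7) + 2*exp(6*I*pi/7) + exp(4*I*pi/7)|^2 + 1*|2*exp(-4*I*pi/7) + exp(-2*I*pi/7) + exp(6*I*pi/7) + 2*exp(4*I*pi/7)|^2 + 1*|2*exp(-2*I*pi/7) + exp(-4*I*pi/7) + exp(6*I*pi/7) + 2*exp(2*I*pi/7)|^2]
  = (1/7)[(36) + (10 + 7*exp(-4*I*pi/7) + 4*exp(-6*I*pi/7) + 2*exp(-2*I*pi/7) + 2*exp(2*I*pi/7) + 4*exp(6*I*pi/7) + 7*exp(4*I*pi/7)) + (10 + 4*exp(-2*I*pi/7) + 7*exp(-6*I*pi/7) + 2*exp(-4*I*pi/7) + 2*exp(4*I*pi/7) + 7*exp(6*I*pi/7) + 4*exp(2*I*pi/7)) + (10 + 7*exp(-2*I*pi/7) + 4*exp(-4*I*pi/7) + 2*exp(-6*I*pi/7) + 2*exp(6*I*pi/7) + 4*exp(4*I*pi/7) + 7*exp(2*I*pi/7)) + (10 + 7*exp(-2*I*pi/7) + 4*exp(-4*I*pi/7) + 2*exp(-6*I*pi/7) + 2*exp(6*I*pi/7) + 4*exp(4*I*pi/7) + 7*exp(2*I*pi/7)) + (10 + 4*exp(-2*I*pi/7) + 7*exp(-6*I*pi/7) + 2*exp(-4*I*pi/7) + 2*exp(4*I*pi/7) + 7*exp(6*I*pi/7) + 4*exp(2*I*pi/7)) + (10 + 7*exp(-4*I*pi/7) + 4*exp(-6*I*pi/7) + 2*exp(-2*I*pi/7) + 2*exp(2*I*pi/7) + 4*exp(6*I*pi/7) + 7*exp(4*I*pi/7))] = 70/7 = 10.
(Exp terms are combined using exp(i*s)*conj(exp(i*t)) = exp(i*(s-t)), and sums of them are collapsed using the identity that for every m > 1 the m distinct m-th roots of unity sum to 0, e.g. 1 + exp(2*I*pi/3) + exp(-2*I*pi/3) = 0.)
A character is irreducible iff <chi, chi> = 1, so this representation is reducible.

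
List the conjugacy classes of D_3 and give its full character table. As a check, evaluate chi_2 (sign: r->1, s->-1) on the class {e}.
Conjugacy classes: {e} of size 1, {r^1, r^2} of size 2, {s, sr, ..., sr^2} of size 3.
Character table:
  irrep \ class              {e} (size 1)  {r^1, r^2} (size 2)  {s, sr, ..., sr^2} (size 3)
  chi_1 (triv)               1             1                    1                          
  chi_2 (sign: r->1, s->-1)  1             1                    -1                         
  chi_3 (2d, j=1)            2             -1                   0                          

Spot check: chi_2 (sign: r->1, s->-1) on {e} = 1.

Solution. D_3 has order 2*3 = 6 with 3 conjugacy classes, hence 3 irreducibles. Sum of squared dims 1 + 1 + 4 = 6 = |G|. Linear characters come from the abelianisation; the 2-dimensional irreps have character r^k -> 2*cos(2*pi*j*k/3), reflections -> 0.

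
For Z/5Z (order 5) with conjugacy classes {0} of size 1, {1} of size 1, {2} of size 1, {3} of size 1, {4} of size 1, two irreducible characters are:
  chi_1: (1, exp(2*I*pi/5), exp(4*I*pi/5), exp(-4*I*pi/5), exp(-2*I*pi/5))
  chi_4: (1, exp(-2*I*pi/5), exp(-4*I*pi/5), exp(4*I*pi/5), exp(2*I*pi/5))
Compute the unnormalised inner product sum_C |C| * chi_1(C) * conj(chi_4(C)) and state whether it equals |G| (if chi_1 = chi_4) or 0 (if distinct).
Sum = 0; so <chi_1, chi_4> = 0 (distinct irreducibles are orthogonal).

Explanation: Compute term by term over conjugacy classes (|C| * chi_1(C) * conj(chi_4(C))):
  1*(1)*conj(1) + 1*(exp(2*I*pi/5))*conj(exp(-2*I*pi/5)) + 1*(exp(4*I*pi/5))*conj(exp(-4*I*pi/5)) + 1*(exp(-4*I*pi/5))*conj(exp(4*I*pi/5)) + 1*(exp(-2*I*pi/5))*conj(exp(2*I*pi/5))
  = (1) + (exp(4*I*pi/5)) + (exp(-2*I*pi/5)) + (exp(2*I*pi/5)) + (exp(-4*I*pi/5))
  = 0.
(Exp terms are combined using exp(i*s)*conj(exp(i*t)) = exp(i*(s-t)), and sums of them are collapsed using the identity that for every m > 1 the m distinct m-th roots of unity sum to 0, e.g. 1 + exp(2*I*pi/3) + exp(-2*I*pi/3) = 0.)
Dividing by |G| = 5 gives 0/5 = 0, matching the row-orthogonality relation <chi_1, chi_4> = [chi_1 = chi_4].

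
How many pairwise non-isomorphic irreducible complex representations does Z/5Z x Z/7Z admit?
35

Why: The number of irreducible complex representations of a finite group equals its number of conjugacy classes. Z/5Z x Z/7Z is abelian of order 35, so every element is its own conjugacy class: 35 classes, so Z/5Z x Z/7Z (order 35) has exactly 35 irreducible complex representations.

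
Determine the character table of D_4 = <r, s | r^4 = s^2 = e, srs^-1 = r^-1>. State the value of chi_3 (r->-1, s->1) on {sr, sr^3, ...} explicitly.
Conjugacy classes: {e} of size 1, {r^2} of size 1, {r^1, r^3} of size 2, {s, sr^2, ...} of size 2, {sr, sr^3, ...} of size 2.
Character table:
  irrep \ class              {e} (size 1)  {r^2} (size 1)  {r^1, r^3} (size 2)  {s, sr^2, ...} (size 2)  {sr, sr^3, ...} (size 2)
  chi_1 (triv)               1             1               1                    1                        1                       
  chi_2 (sign: r->1, s->-1)  1             1               1                    -1                       -1                      
  chi_3 (r->-1, s->1)        1             1               -1                   1                        -1                      
  chi_4 (r->-1, s->-1)       1             1               -1                   -1                       1                       
  chi_5 (2d, j=1)            2             -2              0                    0                        0                       

Spot check: chi_3 (r->-1, s->1) on {sr, sr^3, ...} = -1.

Why: D_4 has order 2*4 = 8 with 5 conjugacy classes, hence 5 irreducibles. Sum of squared dims 1 + 1 + 1 + 1 + 4 = 8 = |G|. Linear characters come from the abelianisation; the 2-dimensional irreps have character r^k -> 2*cos(2*pi*j*k/4), reflections -> 0.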